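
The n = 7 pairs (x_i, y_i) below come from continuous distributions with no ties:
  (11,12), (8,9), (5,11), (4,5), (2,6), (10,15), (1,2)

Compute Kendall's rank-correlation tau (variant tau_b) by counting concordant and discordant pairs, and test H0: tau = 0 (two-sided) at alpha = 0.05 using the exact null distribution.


Step 1: Enumerate the 21 unordered pairs (i,j) with i<j and classify each by sign(x_j-x_i) * sign(y_j-y_i).
  (1,2):dx=-3,dy=-3->C; (1,3):dx=-6,dy=-1->C; (1,4):dx=-7,dy=-7->C; (1,5):dx=-9,dy=-6->C
  (1,6):dx=-1,dy=+3->D; (1,7):dx=-10,dy=-10->C; (2,3):dx=-3,dy=+2->D; (2,4):dx=-4,dy=-4->C
  (2,5):dx=-6,dy=-3->C; (2,6):dx=+2,dy=+6->C; (2,7):dx=-7,dy=-7->C; (3,4):dx=-1,dy=-6->C
  (3,5):dx=-3,dy=-5->C; (3,6):dx=+5,dy=+4->C; (3,7):dx=-4,dy=-9->C; (4,5):dx=-2,dy=+1->D
  (4,6):dx=+6,dy=+10->C; (4,7):dx=-3,dy=-3->C; (5,6):dx=+8,dy=+9->C; (5,7):dx=-1,dy=-4->C
  (6,7):dx=-9,dy=-13->C
Step 2: C = 18, D = 3, total pairs = 21.
Step 3: tau = (C - D)/(n(n-1)/2) = (18 - 3)/21 = 0.714286.
Step 4: Exact two-sided p-value (enumerate n! = 5040 permutations of y under H0): p = 0.030159.
Step 5: alpha = 0.05. reject H0.

tau_b = 0.7143 (C=18, D=3), p = 0.030159, reject H0.


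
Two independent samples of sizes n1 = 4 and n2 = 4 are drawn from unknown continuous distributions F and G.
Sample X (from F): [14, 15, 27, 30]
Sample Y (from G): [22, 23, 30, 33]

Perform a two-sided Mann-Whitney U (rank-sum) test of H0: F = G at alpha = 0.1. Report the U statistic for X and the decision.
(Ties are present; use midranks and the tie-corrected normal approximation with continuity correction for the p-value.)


Step 1: Combine and sort all 8 observations; assign midranks.
sorted (value, group): (14,X), (15,X), (22,Y), (23,Y), (27,X), (30,X), (30,Y), (33,Y)
ranks: 14->1, 15->2, 22->3, 23->4, 27->5, 30->6.5, 30->6.5, 33->8
Step 2: Rank sum for X: R1 = 1 + 2 + 5 + 6.5 = 14.5.
Step 3: U_X = R1 - n1(n1+1)/2 = 14.5 - 4*5/2 = 14.5 - 10 = 4.5.
       U_Y = n1*n2 - U_X = 16 - 4.5 = 11.5.
Step 4: Ties are present, so use the tie-corrected normal approximation (with continuity correction) for the p-value.
Step 5: p-value = 0.383630; compare to alpha = 0.1. fail to reject H0.

U_X = 4.5, p = 0.383630, fail to reject H0 at alpha = 0.1.


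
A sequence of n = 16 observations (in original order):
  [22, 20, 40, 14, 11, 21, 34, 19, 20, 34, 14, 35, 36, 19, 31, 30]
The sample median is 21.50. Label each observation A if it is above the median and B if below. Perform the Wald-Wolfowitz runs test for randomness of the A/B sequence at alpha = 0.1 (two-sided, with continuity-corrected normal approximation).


Step 1: Compute median = 21.50; label A = above, B = below.
Labels in order: ABABBBABBABAABAA  (n_A = 8, n_B = 8)
Step 2: Count runs R = 11.
Step 3: Under H0 (random ordering), E[R] = 2*n_A*n_B/(n_A+n_B) + 1 = 2*8*8/16 + 1 = 9.0000.
        Var[R] = 2*n_A*n_B*(2*n_A*n_B - n_A - n_B) / ((n_A+n_B)^2 * (n_A+n_B-1)) = 14336/3840 = 3.7333.
        SD[R] = 1.9322.
Step 4: Continuity-corrected z = (R - 0.5 - E[R]) / SD[R] = (11 - 0.5 - 9.0000) / 1.9322 = 0.7763.
Step 5: Two-sided p-value via normal approximation = 2*(1 - Phi(|z|)) = 0.437558.
Step 6: alpha = 0.1. fail to reject H0.

R = 11, z = 0.7763, p = 0.437558, fail to reject H0.


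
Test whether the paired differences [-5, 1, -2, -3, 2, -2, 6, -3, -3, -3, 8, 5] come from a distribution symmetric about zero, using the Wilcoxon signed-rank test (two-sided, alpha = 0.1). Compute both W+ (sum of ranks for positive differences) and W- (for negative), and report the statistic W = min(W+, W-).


Step 1: Drop any zero differences (none here) and take |d_i|.
|d| = [5, 1, 2, 3, 2, 2, 6, 3, 3, 3, 8, 5]
Step 2: Midrank |d_i| (ties get averaged ranks).
ranks: |5|->9.5, |1|->1, |2|->3, |3|->6.5, |2|->3, |2|->3, |6|->11, |3|->6.5, |3|->6.5, |3|->6.5, |8|->12, |5|->9.5
Step 3: Attach original signs; sum ranks with positive sign and with negative sign.
W+ = 1 + 3 + 11 + 12 + 9.5 = 36.5
W- = 9.5 + 3 + 6.5 + 3 + 6.5 + 6.5 + 6.5 = 41.5
(Check: W+ + W- = 78 should equal n(n+1)/2 = 78.)
Step 4: Test statistic W = min(W+, W-) = 36.5.
Step 5: Ties in |d|, so use the tie-corrected normal approximation.
        E[W] = n(n+1)/4 = 12*13/4 = 39.
        Tie groups: |d|=2 (t=3), |d|=3 (t=4), |d|=5 (t=2); sum(t^3 - t) = 90.
        Var[W] = n(n+1)(2n+1)/24 - sum(t^3-t)/48 = 3900/24 - 90/48 = 160.625.
        z = (W - E[W]) / sqrt(Var[W]) = (36.5 - 39) / 12.6738 = -0.1973.
        Two-sided p = 2*Phi(z) = 0.843626.
Step 6: alpha = 0.1. fail to reject H0.

W+ = 36.5, W- = 41.5, W = min = 36.5, p = 0.843626, fail to reject H0.


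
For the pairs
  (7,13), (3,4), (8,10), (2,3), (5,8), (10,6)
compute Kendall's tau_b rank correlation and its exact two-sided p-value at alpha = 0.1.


Step 1: Enumerate the 15 unordered pairs (i,j) with i<j and classify each by sign(x_j-x_i) * sign(y_j-y_i).
  (1,2):dx=-4,dy=-9->C; (1,3):dx=+1,dy=-3->D; (1,4):dx=-5,dy=-10->C; (1,5):dx=-2,dy=-5->C
  (1,6):dx=+3,dy=-7->D; (2,3):dx=+5,dy=+6->C; (2,4):dx=-1,dy=-1->C; (2,5):dx=+2,dy=+4->C
  (2,6):dx=+7,dy=+2->C; (3,4):dx=-6,dy=-7->C; (3,5):dx=-3,dy=-2->C; (3,6):dx=+2,dy=-4->D
  (4,5):dx=+3,dy=+5->C; (4,6):dx=+8,dy=+3->C; (5,6):dx=+5,dy=-2->D
Step 2: C = 11, D = 4, total pairs = 15.
Step 3: tau = (C - D)/(n(n-1)/2) = (11 - 4)/15 = 0.466667.
Step 4: Exact two-sided p-value (enumerate n! = 720 permutations of y under H0): p = 0.272222.
Step 5: alpha = 0.1. fail to reject H0.

tau_b = 0.4667 (C=11, D=4), p = 0.272222, fail to reject H0.


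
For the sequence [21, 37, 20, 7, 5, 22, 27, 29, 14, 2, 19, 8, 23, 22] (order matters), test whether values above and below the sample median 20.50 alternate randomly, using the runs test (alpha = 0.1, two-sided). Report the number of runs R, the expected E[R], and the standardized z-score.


Step 1: Compute median = 20.50; label A = above, B = below.
Labels in order: AABBBAAABBBBAA  (n_A = 7, n_B = 7)
Step 2: Count runs R = 5.
Step 3: Under H0 (random ordering), E[R] = 2*n_A*n_B/(n_A+n_B) + 1 = 2*7*7/14 + 1 = 8.0000.
        Var[R] = 2*n_A*n_B*(2*n_A*n_B - n_A - n_B) / ((n_A+n_B)^2 * (n_A+n_B-1)) = 8232/2548 = 3.2308.
        SD[R] = 1.7974.
Step 4: Continuity-corrected z = (R + 0.5 - E[R]) / SD[R] = (5 + 0.5 - 8.0000) / 1.7974 = -1.3909.
Step 5: Two-sided p-value via normal approximation = 2*(1 - Phi(|z|)) = 0.164264.
Step 6: alpha = 0.1. fail to reject H0.

R = 5, z = -1.3909, p = 0.164264, fail to reject H0.


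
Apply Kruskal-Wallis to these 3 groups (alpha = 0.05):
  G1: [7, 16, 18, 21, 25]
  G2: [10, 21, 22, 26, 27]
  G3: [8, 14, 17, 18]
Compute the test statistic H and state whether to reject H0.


Step 1: Combine all N = 14 observations and assign midranks.
sorted (value, group, rank): (7,G1,1), (8,G3,2), (10,G2,3), (14,G3,4), (16,G1,5), (17,G3,6), (18,G1,7.5), (18,G3,7.5), (21,G1,9.5), (21,G2,9.5), (22,G2,11), (25,G1,12), (26,G2,13), (27,G2,14)
Step 2: Sum ranks within each group.
R_1 = 35 (n_1 = 5)
R_2 = 50.5 (n_2 = 5)
R_3 = 19.5 (n_3 = 4)
Step 3: H = 12/(N(N+1)) * sum(R_i^2/n_i) - 3(N+1)
     = 12/(14*15) * (35^2/5 + 50.5^2/5 + 19.5^2/4) - 3*15
     = 0.057143 * 850.112 - 45
     = 3.577857.
Step 4: Ties present; correction factor C = 1 - 12/(14^3 - 14) = 0.995604. Corrected H = 3.577857 / 0.995604 = 3.593653.
Step 5: Under H0, H ~ chi^2(2); p-value = 0.165824.
Step 6: alpha = 0.05. fail to reject H0.

H = 3.5937, df = 2, p = 0.165824, fail to reject H0.


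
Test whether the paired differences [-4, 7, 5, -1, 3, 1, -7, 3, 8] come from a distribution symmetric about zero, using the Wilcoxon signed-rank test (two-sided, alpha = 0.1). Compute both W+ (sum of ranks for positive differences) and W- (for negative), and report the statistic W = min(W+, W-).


Step 1: Drop any zero differences (none here) and take |d_i|.
|d| = [4, 7, 5, 1, 3, 1, 7, 3, 8]
Step 2: Midrank |d_i| (ties get averaged ranks).
ranks: |4|->5, |7|->7.5, |5|->6, |1|->1.5, |3|->3.5, |1|->1.5, |7|->7.5, |3|->3.5, |8|->9
Step 3: Attach original signs; sum ranks with positive sign and with negative sign.
W+ = 7.5 + 6 + 3.5 + 1.5 + 3.5 + 9 = 31
W- = 5 + 1.5 + 7.5 = 14
(Check: W+ + W- = 45 should equal n(n+1)/2 = 45.)
Step 4: Test statistic W = min(W+, W-) = 14.
Step 5: Ties in |d|, so use the tie-corrected normal approximation.
        E[W] = n(n+1)/4 = 9*10/4 = 22.5.
        Tie groups: |d|=1 (t=2), |d|=3 (t=2), |d|=7 (t=2); sum(t^3 - t) = 18.
        Var[W] = n(n+1)(2n+1)/24 - sum(t^3-t)/48 = 1710/24 - 18/48 = 70.875.
        z = (W - E[W]) / sqrt(Var[W]) = (14 - 22.5) / 8.4187 = -1.0097.
        Two-sided p = 2*Phi(z) = 0.312661.
Step 6: alpha = 0.1. fail to reject H0.

W+ = 31, W- = 14, W = min = 14, p = 0.312661, fail to reject H0.


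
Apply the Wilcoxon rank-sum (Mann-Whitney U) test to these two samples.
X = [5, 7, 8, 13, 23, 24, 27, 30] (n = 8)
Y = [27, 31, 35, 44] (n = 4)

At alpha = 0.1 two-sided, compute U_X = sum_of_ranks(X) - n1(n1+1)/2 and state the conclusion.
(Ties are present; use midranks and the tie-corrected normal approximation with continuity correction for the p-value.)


Step 1: Combine and sort all 12 observations; assign midranks.
sorted (value, group): (5,X), (7,X), (8,X), (13,X), (23,X), (24,X), (27,X), (27,Y), (30,X), (31,Y), (35,Y), (44,Y)
ranks: 5->1, 7->2, 8->3, 13->4, 23->5, 24->6, 27->7.5, 27->7.5, 30->9, 31->10, 35->11, 44->12
Step 2: Rank sum for X: R1 = 1 + 2 + 3 + 4 + 5 + 6 + 7.5 + 9 = 37.5.
Step 3: U_X = R1 - n1(n1+1)/2 = 37.5 - 8*9/2 = 37.5 - 36 = 1.5.
       U_Y = n1*n2 - U_X = 32 - 1.5 = 30.5.
Step 4: Ties are present, so use the tie-corrected normal approximation (with continuity correction) for the p-value.
Step 5: p-value = 0.017221; compare to alpha = 0.1. reject H0.

U_X = 1.5, p = 0.017221, reject H0 at alpha = 0.1.


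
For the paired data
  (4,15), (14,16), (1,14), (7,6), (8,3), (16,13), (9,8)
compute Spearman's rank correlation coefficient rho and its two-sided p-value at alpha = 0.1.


Step 1: Rank x and y separately (midranks; no ties here).
rank(x): 4->2, 14->6, 1->1, 7->3, 8->4, 16->7, 9->5
rank(y): 15->6, 16->7, 14->5, 6->2, 3->1, 13->4, 8->3
Step 2: d_i = R_x(i) - R_y(i); compute d_i^2.
  (2-6)^2=16, (6-7)^2=1, (1-5)^2=16, (3-2)^2=1, (4-1)^2=9, (7-4)^2=9, (5-3)^2=4
sum(d^2) = 56.
Step 3: rho = 1 - 6*56 / (7*(7^2 - 1)) = 1 - 336/336 = 0.000000.
Step 4: Under H0, t = rho * sqrt((n-2)/(1-rho^2)) = 0.0000 ~ t(5).
Step 5: Two-sided p-value from the t-distribution with 5 df = 1.000000.
Step 6: alpha = 0.1. fail to reject H0.

rho = 0.0000, p = 1.000000, fail to reject H0 at alpha = 0.1.


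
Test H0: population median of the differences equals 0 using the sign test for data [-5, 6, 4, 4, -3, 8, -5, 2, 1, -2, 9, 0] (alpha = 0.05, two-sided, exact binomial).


Step 1: Discard zero differences. Original n = 12; n_eff = number of nonzero differences = 11.
Nonzero differences (with sign): -5, +6, +4, +4, -3, +8, -5, +2, +1, -2, +9
Step 2: Count signs: positive = 7, negative = 4.
Step 3: Under H0: P(positive) = 0.5, so the number of positives S ~ Bin(11, 0.5).
Step 4: Two-sided exact p-value = sum of Bin(11,0.5) probabilities at or below the observed probability = 0.548828.
Step 5: alpha = 0.05. fail to reject H0.

n_eff = 11, pos = 7, neg = 4, p = 0.548828, fail to reject H0.


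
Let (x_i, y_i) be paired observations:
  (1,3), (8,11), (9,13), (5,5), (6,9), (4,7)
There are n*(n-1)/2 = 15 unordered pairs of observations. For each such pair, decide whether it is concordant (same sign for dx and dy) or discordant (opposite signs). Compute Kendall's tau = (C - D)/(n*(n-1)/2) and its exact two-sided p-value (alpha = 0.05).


Step 1: Enumerate the 15 unordered pairs (i,j) with i<j and classify each by sign(x_j-x_i) * sign(y_j-y_i).
  (1,2):dx=+7,dy=+8->C; (1,3):dx=+8,dy=+10->C; (1,4):dx=+4,dy=+2->C; (1,5):dx=+5,dy=+6->C
  (1,6):dx=+3,dy=+4->C; (2,3):dx=+1,dy=+2->C; (2,4):dx=-3,dy=-6->C; (2,5):dx=-2,dy=-2->C
  (2,6):dx=-4,dy=-4->C; (3,4):dx=-4,dy=-8->C; (3,5):dx=-3,dy=-4->C; (3,6):dx=-5,dy=-6->C
  (4,5):dx=+1,dy=+4->C; (4,6):dx=-1,dy=+2->D; (5,6):dx=-2,dy=-2->C
Step 2: C = 14, D = 1, total pairs = 15.
Step 3: tau = (C - D)/(n(n-1)/2) = (14 - 1)/15 = 0.866667.
Step 4: Exact two-sided p-value (enumerate n! = 720 permutations of y under H0): p = 0.016667.
Step 5: alpha = 0.05. reject H0.

tau_b = 0.8667 (C=14, D=1), p = 0.016667, reject H0.


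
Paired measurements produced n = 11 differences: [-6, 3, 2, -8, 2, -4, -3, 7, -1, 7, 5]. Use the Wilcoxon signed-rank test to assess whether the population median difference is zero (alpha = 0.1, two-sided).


Step 1: Drop any zero differences (none here) and take |d_i|.
|d| = [6, 3, 2, 8, 2, 4, 3, 7, 1, 7, 5]
Step 2: Midrank |d_i| (ties get averaged ranks).
ranks: |6|->8, |3|->4.5, |2|->2.5, |8|->11, |2|->2.5, |4|->6, |3|->4.5, |7|->9.5, |1|->1, |7|->9.5, |5|->7
Step 3: Attach original signs; sum ranks with positive sign and with negative sign.
W+ = 4.5 + 2.5 + 2.5 + 9.5 + 9.5 + 7 = 35.5
W- = 8 + 11 + 6 + 4.5 + 1 = 30.5
(Check: W+ + W- = 66 should equal n(n+1)/2 = 66.)
Step 4: Test statistic W = min(W+, W-) = 30.5.
Step 5: Ties in |d|, so use the tie-corrected normal approximation.
        E[W] = n(n+1)/4 = 11*12/4 = 33.
        Tie groups: |d|=2 (t=2), |d|=3 (t=2), |d|=7 (t=2); sum(t^3 - t) = 18.
        Var[W] = n(n+1)(2n+1)/24 - sum(t^3-t)/48 = 3036/24 - 18/48 = 126.125.
        z = (W - E[W]) / sqrt(Var[W]) = (30.5 - 33) / 11.2305 = -0.2226.
        Two-sided p = 2*Phi(z) = 0.823841.
Step 6: alpha = 0.1. fail to reject H0.

W+ = 35.5, W- = 30.5, W = min = 30.5, p = 0.823841, fail to reject H0.


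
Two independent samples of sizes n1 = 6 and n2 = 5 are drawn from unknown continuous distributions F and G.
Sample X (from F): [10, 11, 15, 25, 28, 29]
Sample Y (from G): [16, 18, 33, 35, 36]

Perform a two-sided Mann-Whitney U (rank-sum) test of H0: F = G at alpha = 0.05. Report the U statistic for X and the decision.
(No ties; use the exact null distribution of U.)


Step 1: Combine and sort all 11 observations; assign midranks.
sorted (value, group): (10,X), (11,X), (15,X), (16,Y), (18,Y), (25,X), (28,X), (29,X), (33,Y), (35,Y), (36,Y)
ranks: 10->1, 11->2, 15->3, 16->4, 18->5, 25->6, 28->7, 29->8, 33->9, 35->10, 36->11
Step 2: Rank sum for X: R1 = 1 + 2 + 3 + 6 + 7 + 8 = 27.
Step 3: U_X = R1 - n1(n1+1)/2 = 27 - 6*7/2 = 27 - 21 = 6.
       U_Y = n1*n2 - U_X = 30 - 6 = 24.
Step 4: No ties, so the exact null distribution of U (based on enumerating the C(11,6) = 462 equally likely rank assignments) gives the two-sided p-value.
Step 5: p-value = 0.125541; compare to alpha = 0.05. fail to reject H0.

U_X = 6, p = 0.125541, fail to reject H0 at alpha = 0.05.


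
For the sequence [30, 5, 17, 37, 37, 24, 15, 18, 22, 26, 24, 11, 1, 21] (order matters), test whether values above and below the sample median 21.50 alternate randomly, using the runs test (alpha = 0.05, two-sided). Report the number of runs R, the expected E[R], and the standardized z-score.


Step 1: Compute median = 21.50; label A = above, B = below.
Labels in order: ABBAAABBAAABBB  (n_A = 7, n_B = 7)
Step 2: Count runs R = 6.
Step 3: Under H0 (random ordering), E[R] = 2*n_A*n_B/(n_A+n_B) + 1 = 2*7*7/14 + 1 = 8.0000.
        Var[R] = 2*n_A*n_B*(2*n_A*n_B - n_A - n_B) / ((n_A+n_B)^2 * (n_A+n_B-1)) = 8232/2548 = 3.2308.
        SD[R] = 1.7974.
Step 4: Continuity-corrected z = (R + 0.5 - E[R]) / SD[R] = (6 + 0.5 - 8.0000) / 1.7974 = -0.8345.
Step 5: Two-sided p-value via normal approximation = 2*(1 - Phi(|z|)) = 0.403986.
Step 6: alpha = 0.05. fail to reject H0.

R = 6, z = -0.8345, p = 0.403986, fail to reject H0.


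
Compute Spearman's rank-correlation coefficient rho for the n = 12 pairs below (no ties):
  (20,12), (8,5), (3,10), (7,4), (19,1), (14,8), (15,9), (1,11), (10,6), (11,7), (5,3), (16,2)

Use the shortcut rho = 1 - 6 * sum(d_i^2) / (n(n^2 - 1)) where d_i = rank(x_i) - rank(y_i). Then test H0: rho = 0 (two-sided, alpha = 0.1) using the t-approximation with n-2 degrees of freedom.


Step 1: Rank x and y separately (midranks; no ties here).
rank(x): 20->12, 8->5, 3->2, 7->4, 19->11, 14->8, 15->9, 1->1, 10->6, 11->7, 5->3, 16->10
rank(y): 12->12, 5->5, 10->10, 4->4, 1->1, 8->8, 9->9, 11->11, 6->6, 7->7, 3->3, 2->2
Step 2: d_i = R_x(i) - R_y(i); compute d_i^2.
  (12-12)^2=0, (5-5)^2=0, (2-10)^2=64, (4-4)^2=0, (11-1)^2=100, (8-8)^2=0, (9-9)^2=0, (1-11)^2=100, (6-6)^2=0, (7-7)^2=0, (3-3)^2=0, (10-2)^2=64
sum(d^2) = 328.
Step 3: rho = 1 - 6*328 / (12*(12^2 - 1)) = 1 - 1968/1716 = -0.146853.
Step 4: Under H0, t = rho * sqrt((n-2)/(1-rho^2)) = -0.4695 ~ t(10).
Step 5: Two-sided p-value from the t-distribution with 10 df = 0.648796.
Step 6: alpha = 0.1. fail to reject H0.

rho = -0.1469, p = 0.648796, fail to reject H0 at alpha = 0.1.


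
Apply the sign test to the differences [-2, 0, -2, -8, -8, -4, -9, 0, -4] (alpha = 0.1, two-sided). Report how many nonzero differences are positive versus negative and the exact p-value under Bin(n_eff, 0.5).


Step 1: Discard zero differences. Original n = 9; n_eff = number of nonzero differences = 7.
Nonzero differences (with sign): -2, -2, -8, -8, -4, -9, -4
Step 2: Count signs: positive = 0, negative = 7.
Step 3: Under H0: P(positive) = 0.5, so the number of positives S ~ Bin(7, 0.5).
Step 4: Two-sided exact p-value = sum of Bin(7,0.5) probabilities at or below the observed probability = 0.015625.
Step 5: alpha = 0.1. reject H0.

n_eff = 7, pos = 0, neg = 7, p = 0.015625, reject H0.


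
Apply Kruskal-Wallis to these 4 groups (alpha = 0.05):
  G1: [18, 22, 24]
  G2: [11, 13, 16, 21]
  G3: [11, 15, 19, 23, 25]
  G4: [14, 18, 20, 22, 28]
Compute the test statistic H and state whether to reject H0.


Step 1: Combine all N = 17 observations and assign midranks.
sorted (value, group, rank): (11,G2,1.5), (11,G3,1.5), (13,G2,3), (14,G4,4), (15,G3,5), (16,G2,6), (18,G1,7.5), (18,G4,7.5), (19,G3,9), (20,G4,10), (21,G2,11), (22,G1,12.5), (22,G4,12.5), (23,G3,14), (24,G1,15), (25,G3,16), (28,G4,17)
Step 2: Sum ranks within each group.
R_1 = 35 (n_1 = 3)
R_2 = 21.5 (n_2 = 4)
R_3 = 45.5 (n_3 = 5)
R_4 = 51 (n_4 = 5)
Step 3: H = 12/(N(N+1)) * sum(R_i^2/n_i) - 3(N+1)
     = 12/(17*18) * (35^2/3 + 21.5^2/4 + 45.5^2/5 + 51^2/5) - 3*18
     = 0.039216 * 1458.15 - 54
     = 3.182190.
Step 4: Ties present; correction factor C = 1 - 18/(17^3 - 17) = 0.996324. Corrected H = 3.182190 / 0.996324 = 3.193932.
Step 5: Under H0, H ~ chi^2(3); p-value = 0.362680.
Step 6: alpha = 0.05. fail to reject H0.

H = 3.1939, df = 3, p = 0.362680, fail to reject H0.


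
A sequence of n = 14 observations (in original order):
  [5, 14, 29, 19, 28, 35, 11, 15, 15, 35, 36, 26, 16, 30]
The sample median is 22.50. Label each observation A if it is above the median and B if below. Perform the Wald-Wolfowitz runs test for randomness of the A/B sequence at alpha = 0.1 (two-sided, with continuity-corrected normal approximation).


Step 1: Compute median = 22.50; label A = above, B = below.
Labels in order: BBABAABBBAAABA  (n_A = 7, n_B = 7)
Step 2: Count runs R = 8.
Step 3: Under H0 (random ordering), E[R] = 2*n_A*n_B/(n_A+n_B) + 1 = 2*7*7/14 + 1 = 8.0000.
        Var[R] = 2*n_A*n_B*(2*n_A*n_B - n_A - n_B) / ((n_A+n_B)^2 * (n_A+n_B-1)) = 8232/2548 = 3.2308.
        SD[R] = 1.7974.
Step 4: R = E[R], so z = 0 with no continuity correction.
Step 5: Two-sided p-value via normal approximation = 2*(1 - Phi(|z|)) = 1.000000.
Step 6: alpha = 0.1. fail to reject H0.

R = 8, z = 0.0000, p = 1.000000, fail to reject H0.


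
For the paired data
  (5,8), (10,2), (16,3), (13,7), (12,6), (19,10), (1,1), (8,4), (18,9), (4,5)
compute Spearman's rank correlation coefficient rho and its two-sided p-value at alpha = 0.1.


Step 1: Rank x and y separately (midranks; no ties here).
rank(x): 5->3, 10->5, 16->8, 13->7, 12->6, 19->10, 1->1, 8->4, 18->9, 4->2
rank(y): 8->8, 2->2, 3->3, 7->7, 6->6, 10->10, 1->1, 4->4, 9->9, 5->5
Step 2: d_i = R_x(i) - R_y(i); compute d_i^2.
  (3-8)^2=25, (5-2)^2=9, (8-3)^2=25, (7-7)^2=0, (6-6)^2=0, (10-10)^2=0, (1-1)^2=0, (4-4)^2=0, (9-9)^2=0, (2-5)^2=9
sum(d^2) = 68.
Step 3: rho = 1 - 6*68 / (10*(10^2 - 1)) = 1 - 408/990 = 0.587879.
Step 4: Under H0, t = rho * sqrt((n-2)/(1-rho^2)) = 2.0555 ~ t(8).
Step 5: Two-sided p-value from the t-distribution with 8 df = 0.073878.
Step 6: alpha = 0.1. reject H0.

rho = 0.5879, p = 0.073878, reject H0 at alpha = 0.1.


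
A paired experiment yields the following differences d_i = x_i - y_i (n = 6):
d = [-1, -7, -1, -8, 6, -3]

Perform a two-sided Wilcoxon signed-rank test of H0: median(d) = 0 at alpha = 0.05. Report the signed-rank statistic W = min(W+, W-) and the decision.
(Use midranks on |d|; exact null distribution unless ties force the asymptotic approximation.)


Step 1: Drop any zero differences (none here) and take |d_i|.
|d| = [1, 7, 1, 8, 6, 3]
Step 2: Midrank |d_i| (ties get averaged ranks).
ranks: |1|->1.5, |7|->5, |1|->1.5, |8|->6, |6|->4, |3|->3
Step 3: Attach original signs; sum ranks with positive sign and with negative sign.
W+ = 4 = 4
W- = 1.5 + 5 + 1.5 + 6 + 3 = 17
(Check: W+ + W- = 21 should equal n(n+1)/2 = 21.)
Step 4: Test statistic W = min(W+, W-) = 4.
Step 5: Ties in |d|, so use the tie-corrected normal approximation.
        E[W] = n(n+1)/4 = 6*7/4 = 10.5.
        Tie groups: |d|=1 (t=2); sum(t^3 - t) = 6.
        Var[W] = n(n+1)(2n+1)/24 - sum(t^3-t)/48 = 546/24 - 6/48 = 22.625.
        z = (W - E[W]) / sqrt(Var[W]) = (4 - 10.5) / 4.7566 = -1.3665.
        Two-sided p = 2*Phi(z) = 0.171773.
Step 6: alpha = 0.05. fail to reject H0.

W+ = 4, W- = 17, W = min = 4, p = 0.171773, fail to reject H0.


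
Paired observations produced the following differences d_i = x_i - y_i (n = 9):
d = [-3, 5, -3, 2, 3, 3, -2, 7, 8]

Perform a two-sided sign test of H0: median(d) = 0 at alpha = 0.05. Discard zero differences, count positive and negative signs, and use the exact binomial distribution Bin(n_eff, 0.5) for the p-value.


Step 1: Discard zero differences. Original n = 9; n_eff = number of nonzero differences = 9.
Nonzero differences (with sign): -3, +5, -3, +2, +3, +3, -2, +7, +8
Step 2: Count signs: positive = 6, negative = 3.
Step 3: Under H0: P(positive) = 0.5, so the number of positives S ~ Bin(9, 0.5).
Step 4: Two-sided exact p-value = sum of Bin(9,0.5) probabilities at or below the observed probability = 0.507812.
Step 5: alpha = 0.05. fail to reject H0.

n_eff = 9, pos = 6, neg = 3, p = 0.507812, fail to reject H0.


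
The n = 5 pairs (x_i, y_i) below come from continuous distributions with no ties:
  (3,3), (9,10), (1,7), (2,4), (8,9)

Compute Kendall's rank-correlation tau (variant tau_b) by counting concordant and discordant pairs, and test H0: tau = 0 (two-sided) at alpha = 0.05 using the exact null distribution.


Step 1: Enumerate the 10 unordered pairs (i,j) with i<j and classify each by sign(x_j-x_i) * sign(y_j-y_i).
  (1,2):dx=+6,dy=+7->C; (1,3):dx=-2,dy=+4->D; (1,4):dx=-1,dy=+1->D; (1,5):dx=+5,dy=+6->C
  (2,3):dx=-8,dy=-3->C; (2,4):dx=-7,dy=-6->C; (2,5):dx=-1,dy=-1->C; (3,4):dx=+1,dy=-3->D
  (3,5):dx=+7,dy=+2->C; (4,5):dx=+6,dy=+5->C
Step 2: C = 7, D = 3, total pairs = 10.
Step 3: tau = (C - D)/(n(n-1)/2) = (7 - 3)/10 = 0.400000.
Step 4: Exact two-sided p-value (enumerate n! = 120 permutations of y under H0): p = 0.483333.
Step 5: alpha = 0.05. fail to reject H0.

tau_b = 0.4000 (C=7, D=3), p = 0.483333, fail to reject H0.


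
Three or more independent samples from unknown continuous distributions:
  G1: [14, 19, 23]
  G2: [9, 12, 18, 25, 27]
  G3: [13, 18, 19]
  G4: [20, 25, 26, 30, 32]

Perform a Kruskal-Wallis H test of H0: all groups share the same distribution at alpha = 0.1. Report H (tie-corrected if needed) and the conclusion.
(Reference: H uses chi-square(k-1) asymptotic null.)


Step 1: Combine all N = 16 observations and assign midranks.
sorted (value, group, rank): (9,G2,1), (12,G2,2), (13,G3,3), (14,G1,4), (18,G2,5.5), (18,G3,5.5), (19,G1,7.5), (19,G3,7.5), (20,G4,9), (23,G1,10), (25,G2,11.5), (25,G4,11.5), (26,G4,13), (27,G2,14), (30,G4,15), (32,G4,16)
Step 2: Sum ranks within each group.
R_1 = 21.5 (n_1 = 3)
R_2 = 34 (n_2 = 5)
R_3 = 16 (n_3 = 3)
R_4 = 64.5 (n_4 = 5)
Step 3: H = 12/(N(N+1)) * sum(R_i^2/n_i) - 3(N+1)
     = 12/(16*17) * (21.5^2/3 + 34^2/5 + 16^2/3 + 64.5^2/5) - 3*17
     = 0.044118 * 1302.67 - 51
     = 6.470588.
Step 4: Ties present; correction factor C = 1 - 18/(16^3 - 16) = 0.995588. Corrected H = 6.470588 / 0.995588 = 6.499261.
Step 5: Under H0, H ~ chi^2(3); p-value = 0.089692.
Step 6: alpha = 0.1. reject H0.

H = 6.4993, df = 3, p = 0.089692, reject H0.


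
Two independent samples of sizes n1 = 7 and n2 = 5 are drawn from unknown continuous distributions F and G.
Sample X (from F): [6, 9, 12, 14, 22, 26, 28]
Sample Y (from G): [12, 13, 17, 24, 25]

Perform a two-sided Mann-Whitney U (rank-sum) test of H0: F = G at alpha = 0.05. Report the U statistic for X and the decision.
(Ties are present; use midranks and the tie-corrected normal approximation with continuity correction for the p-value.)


Step 1: Combine and sort all 12 observations; assign midranks.
sorted (value, group): (6,X), (9,X), (12,X), (12,Y), (13,Y), (14,X), (17,Y), (22,X), (24,Y), (25,Y), (26,X), (28,X)
ranks: 6->1, 9->2, 12->3.5, 12->3.5, 13->5, 14->6, 17->7, 22->8, 24->9, 25->10, 26->11, 28->12
Step 2: Rank sum for X: R1 = 1 + 2 + 3.5 + 6 + 8 + 11 + 12 = 43.5.
Step 3: U_X = R1 - n1(n1+1)/2 = 43.5 - 7*8/2 = 43.5 - 28 = 15.5.
       U_Y = n1*n2 - U_X = 35 - 15.5 = 19.5.
Step 4: Ties are present, so use the tie-corrected normal approximation (with continuity correction) for the p-value.
Step 5: p-value = 0.807210; compare to alpha = 0.05. fail to reject H0.

U_X = 15.5, p = 0.807210, fail to reject H0 at alpha = 0.05.


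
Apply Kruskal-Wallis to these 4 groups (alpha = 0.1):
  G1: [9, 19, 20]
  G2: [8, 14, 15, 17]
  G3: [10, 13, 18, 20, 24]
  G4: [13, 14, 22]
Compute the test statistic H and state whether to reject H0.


Step 1: Combine all N = 15 observations and assign midranks.
sorted (value, group, rank): (8,G2,1), (9,G1,2), (10,G3,3), (13,G3,4.5), (13,G4,4.5), (14,G2,6.5), (14,G4,6.5), (15,G2,8), (17,G2,9), (18,G3,10), (19,G1,11), (20,G1,12.5), (20,G3,12.5), (22,G4,14), (24,G3,15)
Step 2: Sum ranks within each group.
R_1 = 25.5 (n_1 = 3)
R_2 = 24.5 (n_2 = 4)
R_3 = 45 (n_3 = 5)
R_4 = 25 (n_4 = 3)
Step 3: H = 12/(N(N+1)) * sum(R_i^2/n_i) - 3(N+1)
     = 12/(15*16) * (25.5^2/3 + 24.5^2/4 + 45^2/5 + 25^2/3) - 3*16
     = 0.050000 * 980.146 - 48
     = 1.007292.
Step 4: Ties present; correction factor C = 1 - 18/(15^3 - 15) = 0.994643. Corrected H = 1.007292 / 0.994643 = 1.012717.
Step 5: Under H0, H ~ chi^2(3); p-value = 0.798175.
Step 6: alpha = 0.1. fail to reject H0.

H = 1.0127, df = 3, p = 0.798175, fail to reject H0.


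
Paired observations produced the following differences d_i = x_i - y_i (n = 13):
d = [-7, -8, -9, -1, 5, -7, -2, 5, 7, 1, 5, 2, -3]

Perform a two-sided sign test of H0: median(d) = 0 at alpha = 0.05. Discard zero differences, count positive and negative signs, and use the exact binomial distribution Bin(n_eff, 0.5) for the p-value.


Step 1: Discard zero differences. Original n = 13; n_eff = number of nonzero differences = 13.
Nonzero differences (with sign): -7, -8, -9, -1, +5, -7, -2, +5, +7, +1, +5, +2, -3
Step 2: Count signs: positive = 6, negative = 7.
Step 3: Under H0: P(positive) = 0.5, so the number of positives S ~ Bin(13, 0.5).
Step 4: Two-sided exact p-value = sum of Bin(13,0.5) probabilities at or below the observed probability = 1.000000.
Step 5: alpha = 0.05. fail to reject H0.

n_eff = 13, pos = 6, neg = 7, p = 1.000000, fail to reject H0.


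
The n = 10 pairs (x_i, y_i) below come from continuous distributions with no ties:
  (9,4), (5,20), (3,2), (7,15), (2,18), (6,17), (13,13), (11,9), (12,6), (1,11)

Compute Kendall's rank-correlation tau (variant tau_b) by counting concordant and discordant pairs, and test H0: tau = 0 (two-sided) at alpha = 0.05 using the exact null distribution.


Step 1: Enumerate the 45 unordered pairs (i,j) with i<j and classify each by sign(x_j-x_i) * sign(y_j-y_i).
  (1,2):dx=-4,dy=+16->D; (1,3):dx=-6,dy=-2->C; (1,4):dx=-2,dy=+11->D; (1,5):dx=-7,dy=+14->D
  (1,6):dx=-3,dy=+13->D; (1,7):dx=+4,dy=+9->C; (1,8):dx=+2,dy=+5->C; (1,9):dx=+3,dy=+2->C
  (1,10):dx=-8,dy=+7->D; (2,3):dx=-2,dy=-18->C; (2,4):dx=+2,dy=-5->D; (2,5):dx=-3,dy=-2->C
  (2,6):dx=+1,dy=-3->D; (2,7):dx=+8,dy=-7->D; (2,8):dx=+6,dy=-11->D; (2,9):dx=+7,dy=-14->D
  (2,10):dx=-4,dy=-9->C; (3,4):dx=+4,dy=+13->C; (3,5):dx=-1,dy=+16->D; (3,6):dx=+3,dy=+15->C
  (3,7):dx=+10,dy=+11->C; (3,8):dx=+8,dy=+7->C; (3,9):dx=+9,dy=+4->C; (3,10):dx=-2,dy=+9->D
  (4,5):dx=-5,dy=+3->D; (4,6):dx=-1,dy=+2->D; (4,7):dx=+6,dy=-2->D; (4,8):dx=+4,dy=-6->D
  (4,9):dx=+5,dy=-9->D; (4,10):dx=-6,dy=-4->C; (5,6):dx=+4,dy=-1->D; (5,7):dx=+11,dy=-5->D
  (5,8):dx=+9,dy=-9->D; (5,9):dx=+10,dy=-12->D; (5,10):dx=-1,dy=-7->C; (6,7):dx=+7,dy=-4->D
  (6,8):dx=+5,dy=-8->D; (6,9):dx=+6,dy=-11->D; (6,10):dx=-5,dy=-6->C; (7,8):dx=-2,dy=-4->C
  (7,9):dx=-1,dy=-7->C; (7,10):dx=-12,dy=-2->C; (8,9):dx=+1,dy=-3->D; (8,10):dx=-10,dy=+2->D
  (9,10):dx=-11,dy=+5->D
Step 2: C = 18, D = 27, total pairs = 45.
Step 3: tau = (C - D)/(n(n-1)/2) = (18 - 27)/45 = -0.200000.
Step 4: Exact two-sided p-value (enumerate n! = 3628800 permutations of y under H0): p = 0.484313.
Step 5: alpha = 0.05. fail to reject H0.

tau_b = -0.2000 (C=18, D=27), p = 0.484313, fail to reject H0.


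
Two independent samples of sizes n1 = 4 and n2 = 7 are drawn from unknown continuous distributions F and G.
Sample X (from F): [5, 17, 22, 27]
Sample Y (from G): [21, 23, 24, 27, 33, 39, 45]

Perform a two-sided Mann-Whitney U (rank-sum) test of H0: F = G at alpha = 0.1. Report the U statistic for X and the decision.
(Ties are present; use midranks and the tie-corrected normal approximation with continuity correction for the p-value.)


Step 1: Combine and sort all 11 observations; assign midranks.
sorted (value, group): (5,X), (17,X), (21,Y), (22,X), (23,Y), (24,Y), (27,X), (27,Y), (33,Y), (39,Y), (45,Y)
ranks: 5->1, 17->2, 21->3, 22->4, 23->5, 24->6, 27->7.5, 27->7.5, 33->9, 39->10, 45->11
Step 2: Rank sum for X: R1 = 1 + 2 + 4 + 7.5 = 14.5.
Step 3: U_X = R1 - n1(n1+1)/2 = 14.5 - 4*5/2 = 14.5 - 10 = 4.5.
       U_Y = n1*n2 - U_X = 28 - 4.5 = 23.5.
Step 4: Ties are present, so use the tie-corrected normal approximation (with continuity correction) for the p-value.
Step 5: p-value = 0.088247; compare to alpha = 0.1. reject H0.

U_X = 4.5, p = 0.088247, reject H0 at alpha = 0.1.


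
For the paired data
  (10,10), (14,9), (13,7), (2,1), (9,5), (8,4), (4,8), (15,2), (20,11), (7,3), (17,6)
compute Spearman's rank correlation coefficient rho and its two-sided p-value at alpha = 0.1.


Step 1: Rank x and y separately (midranks; no ties here).
rank(x): 10->6, 14->8, 13->7, 2->1, 9->5, 8->4, 4->2, 15->9, 20->11, 7->3, 17->10
rank(y): 10->10, 9->9, 7->7, 1->1, 5->5, 4->4, 8->8, 2->2, 11->11, 3->3, 6->6
Step 2: d_i = R_x(i) - R_y(i); compute d_i^2.
  (6-10)^2=16, (8-9)^2=1, (7-7)^2=0, (1-1)^2=0, (5-5)^2=0, (4-4)^2=0, (2-8)^2=36, (9-2)^2=49, (11-11)^2=0, (3-3)^2=0, (10-6)^2=16
sum(d^2) = 118.
Step 3: rho = 1 - 6*118 / (11*(11^2 - 1)) = 1 - 708/1320 = 0.463636.
Step 4: Under H0, t = rho * sqrt((n-2)/(1-rho^2)) = 1.5698 ~ t(9).
Step 5: Two-sided p-value from the t-distribution with 9 df = 0.150901.
Step 6: alpha = 0.1. fail to reject H0.

rho = 0.4636, p = 0.150901, fail to reject H0 at alpha = 0.1.


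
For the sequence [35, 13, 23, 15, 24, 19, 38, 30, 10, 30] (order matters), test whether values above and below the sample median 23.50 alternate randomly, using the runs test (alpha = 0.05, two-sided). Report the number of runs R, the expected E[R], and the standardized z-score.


Step 1: Compute median = 23.50; label A = above, B = below.
Labels in order: ABBBABAABA  (n_A = 5, n_B = 5)
Step 2: Count runs R = 7.
Step 3: Under H0 (random ordering), E[R] = 2*n_A*n_B/(n_A+n_B) + 1 = 2*5*5/10 + 1 = 6.0000.
        Var[R] = 2*n_A*n_B*(2*n_A*n_B - n_A - n_B) / ((n_A+n_B)^2 * (n_A+n_B-1)) = 2000/900 = 2.2222.
        SD[R] = 1.4907.
Step 4: Continuity-corrected z = (R - 0.5 - E[R]) / SD[R] = (7 - 0.5 - 6.0000) / 1.4907 = 0.3354.
Step 5: Two-sided p-value via normal approximation = 2*(1 - Phi(|z|)) = 0.737316.
Step 6: alpha = 0.05. fail to reject H0.

R = 7, z = 0.3354, p = 0.737316, fail to reject H0.


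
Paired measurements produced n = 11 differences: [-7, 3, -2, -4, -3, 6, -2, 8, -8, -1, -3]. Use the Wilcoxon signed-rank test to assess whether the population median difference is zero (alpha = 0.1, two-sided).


Step 1: Drop any zero differences (none here) and take |d_i|.
|d| = [7, 3, 2, 4, 3, 6, 2, 8, 8, 1, 3]
Step 2: Midrank |d_i| (ties get averaged ranks).
ranks: |7|->9, |3|->5, |2|->2.5, |4|->7, |3|->5, |6|->8, |2|->2.5, |8|->10.5, |8|->10.5, |1|->1, |3|->5
Step 3: Attach original signs; sum ranks with positive sign and with negative sign.
W+ = 5 + 8 + 10.5 = 23.5
W- = 9 + 2.5 + 7 + 5 + 2.5 + 10.5 + 1 + 5 = 42.5
(Check: W+ + W- = 66 should equal n(n+1)/2 = 66.)
Step 4: Test statistic W = min(W+, W-) = 23.5.
Step 5: Ties in |d|, so use the tie-corrected normal approximation.
        E[W] = n(n+1)/4 = 11*12/4 = 33.
        Tie groups: |d|=2 (t=2), |d|=3 (t=3), |d|=8 (t=2); sum(t^3 - t) = 36.
        Var[W] = n(n+1)(2n+1)/24 - sum(t^3-t)/48 = 3036/24 - 36/48 = 125.75.
        z = (W - E[W]) / sqrt(Var[W]) = (23.5 - 33) / 11.2138 = -0.8472.
        Two-sided p = 2*Phi(z) = 0.396901.
Step 6: alpha = 0.1. fail to reject H0.

W+ = 23.5, W- = 42.5, W = min = 23.5, p = 0.396901, fail to reject H0.


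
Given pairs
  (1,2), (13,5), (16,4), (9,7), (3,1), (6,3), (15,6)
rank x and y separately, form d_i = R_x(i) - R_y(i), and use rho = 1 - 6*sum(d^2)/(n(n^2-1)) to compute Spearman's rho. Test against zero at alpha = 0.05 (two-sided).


Step 1: Rank x and y separately (midranks; no ties here).
rank(x): 1->1, 13->5, 16->7, 9->4, 3->2, 6->3, 15->6
rank(y): 2->2, 5->5, 4->4, 7->7, 1->1, 3->3, 6->6
Step 2: d_i = R_x(i) - R_y(i); compute d_i^2.
  (1-2)^2=1, (5-5)^2=0, (7-4)^2=9, (4-7)^2=9, (2-1)^2=1, (3-3)^2=0, (6-6)^2=0
sum(d^2) = 20.
Step 3: rho = 1 - 6*20 / (7*(7^2 - 1)) = 1 - 120/336 = 0.642857.
Step 4: Under H0, t = rho * sqrt((n-2)/(1-rho^2)) = 1.8766 ~ t(5).
Step 5: Two-sided p-value from the t-distribution with 5 df = 0.119392.
Step 6: alpha = 0.05. fail to reject H0.

rho = 0.6429, p = 0.119392, fail to reject H0 at alpha = 0.05.


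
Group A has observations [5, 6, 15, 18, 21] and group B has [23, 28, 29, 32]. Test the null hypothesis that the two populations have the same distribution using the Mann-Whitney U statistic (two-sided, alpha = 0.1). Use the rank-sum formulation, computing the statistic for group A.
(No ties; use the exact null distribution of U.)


Step 1: Combine and sort all 9 observations; assign midranks.
sorted (value, group): (5,X), (6,X), (15,X), (18,X), (21,X), (23,Y), (28,Y), (29,Y), (32,Y)
ranks: 5->1, 6->2, 15->3, 18->4, 21->5, 23->6, 28->7, 29->8, 32->9
Step 2: Rank sum for X: R1 = 1 + 2 + 3 + 4 + 5 = 15.
Step 3: U_X = R1 - n1(n1+1)/2 = 15 - 5*6/2 = 15 - 15 = 0.
       U_Y = n1*n2 - U_X = 20 - 0 = 20.
Step 4: No ties, so the exact null distribution of U (based on enumerating the C(9,5) = 126 equally likely rank assignments) gives the two-sided p-value.
Step 5: p-value = 0.015873; compare to alpha = 0.1. reject H0.

U_X = 0, p = 0.015873, reject H0 at alpha = 0.1.


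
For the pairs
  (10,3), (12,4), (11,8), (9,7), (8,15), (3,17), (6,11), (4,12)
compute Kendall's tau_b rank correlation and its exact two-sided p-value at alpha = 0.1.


Step 1: Enumerate the 28 unordered pairs (i,j) with i<j and classify each by sign(x_j-x_i) * sign(y_j-y_i).
  (1,2):dx=+2,dy=+1->C; (1,3):dx=+1,dy=+5->C; (1,4):dx=-1,dy=+4->D; (1,5):dx=-2,dy=+12->D
  (1,6):dx=-7,dy=+14->D; (1,7):dx=-4,dy=+8->D; (1,8):dx=-6,dy=+9->D; (2,3):dx=-1,dy=+4->D
  (2,4):dx=-3,dy=+3->D; (2,5):dx=-4,dy=+11->D; (2,6):dx=-9,dy=+13->D; (2,7):dx=-6,dy=+7->D
  (2,8):dx=-8,dy=+8->D; (3,4):dx=-2,dy=-1->C; (3,5):dx=-3,dy=+7->D; (3,6):dx=-8,dy=+9->D
  (3,7):dx=-5,dy=+3->D; (3,8):dx=-7,dy=+4->D; (4,5):dx=-1,dy=+8->D; (4,6):dx=-6,dy=+10->D
  (4,7):dx=-3,dy=+4->D; (4,8):dx=-5,dy=+5->D; (5,6):dx=-5,dy=+2->D; (5,7):dx=-2,dy=-4->C
  (5,8):dx=-4,dy=-3->C; (6,7):dx=+3,dy=-6->D; (6,8):dx=+1,dy=-5->D; (7,8):dx=-2,dy=+1->D
Step 2: C = 5, D = 23, total pairs = 28.
Step 3: tau = (C - D)/(n(n-1)/2) = (5 - 23)/28 = -0.642857.
Step 4: Exact two-sided p-value (enumerate n! = 40320 permutations of y under H0): p = 0.031151.
Step 5: alpha = 0.1. reject H0.

tau_b = -0.6429 (C=5, D=23), p = 0.031151, reject H0.


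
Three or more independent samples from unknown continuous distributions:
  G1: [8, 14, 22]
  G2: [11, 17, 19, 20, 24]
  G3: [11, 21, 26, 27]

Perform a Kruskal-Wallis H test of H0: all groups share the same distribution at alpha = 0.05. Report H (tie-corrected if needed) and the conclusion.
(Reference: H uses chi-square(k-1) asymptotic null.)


Step 1: Combine all N = 12 observations and assign midranks.
sorted (value, group, rank): (8,G1,1), (11,G2,2.5), (11,G3,2.5), (14,G1,4), (17,G2,5), (19,G2,6), (20,G2,7), (21,G3,8), (22,G1,9), (24,G2,10), (26,G3,11), (27,G3,12)
Step 2: Sum ranks within each group.
R_1 = 14 (n_1 = 3)
R_2 = 30.5 (n_2 = 5)
R_3 = 33.5 (n_3 = 4)
Step 3: H = 12/(N(N+1)) * sum(R_i^2/n_i) - 3(N+1)
     = 12/(12*13) * (14^2/3 + 30.5^2/5 + 33.5^2/4) - 3*13
     = 0.076923 * 531.946 - 39
     = 1.918910.
Step 4: Ties present; correction factor C = 1 - 6/(12^3 - 12) = 0.996503. Corrected H = 1.918910 / 0.996503 = 1.925643.
Step 5: Under H0, H ~ chi^2(2); p-value = 0.381814.
Step 6: alpha = 0.05. fail to reject H0.

H = 1.9256, df = 2, p = 0.381814, fail to reject H0.


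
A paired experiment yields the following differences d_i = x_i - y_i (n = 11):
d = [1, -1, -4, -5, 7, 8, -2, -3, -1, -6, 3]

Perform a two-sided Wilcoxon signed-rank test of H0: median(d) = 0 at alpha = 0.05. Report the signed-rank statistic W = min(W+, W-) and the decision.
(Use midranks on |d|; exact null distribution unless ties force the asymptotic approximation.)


Step 1: Drop any zero differences (none here) and take |d_i|.
|d| = [1, 1, 4, 5, 7, 8, 2, 3, 1, 6, 3]
Step 2: Midrank |d_i| (ties get averaged ranks).
ranks: |1|->2, |1|->2, |4|->7, |5|->8, |7|->10, |8|->11, |2|->4, |3|->5.5, |1|->2, |6|->9, |3|->5.5
Step 3: Attach original signs; sum ranks with positive sign and with negative sign.
W+ = 2 + 10 + 11 + 5.5 = 28.5
W- = 2 + 7 + 8 + 4 + 5.5 + 2 + 9 = 37.5
(Check: W+ + W- = 66 should equal n(n+1)/2 = 66.)
Step 4: Test statistic W = min(W+, W-) = 28.5.
Step 5: Ties in |d|, so use the tie-corrected normal approximation.
        E[W] = n(n+1)/4 = 11*12/4 = 33.
        Tie groups: |d|=1 (t=3), |d|=3 (t=2); sum(t^3 - t) = 30.
        Var[W] = n(n+1)(2n+1)/24 - sum(t^3-t)/48 = 3036/24 - 30/48 = 125.875.
        z = (W - E[W]) / sqrt(Var[W]) = (28.5 - 33) / 11.2194 = -0.4011.
        Two-sided p = 2*Phi(z) = 0.688353.
Step 6: alpha = 0.05. fail to reject H0.

W+ = 28.5, W- = 37.5, W = min = 28.5, p = 0.688353, fail to reject H0.


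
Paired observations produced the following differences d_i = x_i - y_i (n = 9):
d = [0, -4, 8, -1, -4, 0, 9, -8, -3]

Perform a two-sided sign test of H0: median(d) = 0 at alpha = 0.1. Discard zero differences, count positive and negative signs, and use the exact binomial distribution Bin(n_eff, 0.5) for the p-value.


Step 1: Discard zero differences. Original n = 9; n_eff = number of nonzero differences = 7.
Nonzero differences (with sign): -4, +8, -1, -4, +9, -8, -3
Step 2: Count signs: positive = 2, negative = 5.
Step 3: Under H0: P(positive) = 0.5, so the number of positives S ~ Bin(7, 0.5).
Step 4: Two-sided exact p-value = sum of Bin(7,0.5) probabilities at or below the observed probability = 0.453125.
Step 5: alpha = 0.1. fail to reject H0.

n_eff = 7, pos = 2, neg = 5, p = 0.453125, fail to reject H0.


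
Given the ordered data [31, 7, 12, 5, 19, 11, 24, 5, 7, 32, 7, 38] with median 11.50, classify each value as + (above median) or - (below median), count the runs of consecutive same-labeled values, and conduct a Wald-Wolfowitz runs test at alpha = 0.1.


Step 1: Compute median = 11.50; label A = above, B = below.
Labels in order: ABABABABBABA  (n_A = 6, n_B = 6)
Step 2: Count runs R = 11.
Step 3: Under H0 (random ordering), E[R] = 2*n_A*n_B/(n_A+n_B) + 1 = 2*6*6/12 + 1 = 7.0000.
        Var[R] = 2*n_A*n_B*(2*n_A*n_B - n_A - n_B) / ((n_A+n_B)^2 * (n_A+n_B-1)) = 4320/1584 = 2.7273.
        SD[R] = 1.6514.
Step 4: Continuity-corrected z = (R - 0.5 - E[R]) / SD[R] = (11 - 0.5 - 7.0000) / 1.6514 = 2.1194.
Step 5: Two-sided p-value via normal approximation = 2*(1 - Phi(|z|)) = 0.034060.
Step 6: alpha = 0.1. reject H0.

R = 11, z = 2.1194, p = 0.034060, reject H0.
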